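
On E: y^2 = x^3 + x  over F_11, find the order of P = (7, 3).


Compute successive multiples of P until we hit O:
  1P = (7, 3)
  2P = (9, 10)
  3P = (10, 3)
  4P = (5, 8)
  5P = (8, 5)
  6P = (0, 0)
  7P = (8, 6)
  8P = (5, 3)
  ... (continuing to 12P)
  12P = O

ord(P) = 12


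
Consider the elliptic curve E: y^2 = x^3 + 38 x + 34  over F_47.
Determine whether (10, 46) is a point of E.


Check whether y^2 = x^3 + 38 x + 34 (mod 47) for (x, y) = (10, 46).
LHS: y^2 = 46^2 mod 47 = 1
RHS: x^3 + 38 x + 34 = 10^3 + 38*10 + 34 mod 47 = 4
LHS != RHS

No, not on the curve


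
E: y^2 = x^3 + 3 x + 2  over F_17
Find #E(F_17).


For each x in F_17, count y with y^2 = x^3 + 3 x + 2 mod 17:
  x = 0: RHS = 2, y in [6, 11]  -> 2 point(s)
  x = 2: RHS = 16, y in [4, 13]  -> 2 point(s)
  x = 3: RHS = 4, y in [2, 15]  -> 2 point(s)
  x = 6: RHS = 15, y in [7, 10]  -> 2 point(s)
  x = 7: RHS = 9, y in [3, 14]  -> 2 point(s)
  x = 12: RHS = 15, y in [7, 10]  -> 2 point(s)
  x = 14: RHS = 0, y in [0]  -> 1 point(s)
  x = 16: RHS = 15, y in [7, 10]  -> 2 point(s)
Affine points: 15. Add the point at infinity: total = 16.

#E(F_17) = 16


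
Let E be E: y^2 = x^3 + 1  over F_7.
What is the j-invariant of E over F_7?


Delta = -16(4 a^3 + 27 b^2) mod 7 = 2
-1728 * (4 a)^3 = -1728 * (4*0)^3 mod 7 = 0
j = 0 * 2^(-1) mod 7 = 0

j = 0 (mod 7)


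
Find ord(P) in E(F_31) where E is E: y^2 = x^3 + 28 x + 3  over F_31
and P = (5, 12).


Compute successive multiples of P until we hit O:
  1P = (5, 12)
  2P = (30, 6)
  3P = (28, 27)
  4P = (2, 25)
  5P = (29, 30)
  6P = (15, 27)
  7P = (21, 26)
  8P = (14, 15)
  ... (continuing to 25P)
  25P = O

ord(P) = 25


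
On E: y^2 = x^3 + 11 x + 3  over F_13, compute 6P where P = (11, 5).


k = 6 = 110_2 (binary, LSB first: 011)
Double-and-add from P = (11, 5):
  bit 0 = 0: acc unchanged = O
  bit 1 = 1: acc = O + (5, 1) = (5, 1)
  bit 2 = 1: acc = (5, 1) + (6, 8) = (12, 2)

6P = (12, 2)


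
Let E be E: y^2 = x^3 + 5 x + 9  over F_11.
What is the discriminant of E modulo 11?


4 a^3 + 27 b^2 = 4*5^3 + 27*9^2 = 500 + 2187 = 2687
Delta = -16 * (2687) = -42992
Delta mod 11 = 7

Delta = 7 (mod 11)


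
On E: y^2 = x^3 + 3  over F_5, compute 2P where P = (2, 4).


Doubling: s = (3 x1^2 + a) / (2 y1)
s = (3*2^2 + 0) / (2*4) mod 5 = 4
x3 = s^2 - 2 x1 mod 5 = 4^2 - 2*2 = 2
y3 = s (x1 - x3) - y1 mod 5 = 4 * (2 - 2) - 4 = 1

2P = (2, 1)


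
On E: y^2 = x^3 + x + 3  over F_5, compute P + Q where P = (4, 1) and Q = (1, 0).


P != Q, so use the chord formula.
s = (y2 - y1) / (x2 - x1) = (4) / (2) mod 5 = 2
x3 = s^2 - x1 - x2 mod 5 = 2^2 - 4 - 1 = 4
y3 = s (x1 - x3) - y1 mod 5 = 2 * (4 - 4) - 1 = 4

P + Q = (4, 4)


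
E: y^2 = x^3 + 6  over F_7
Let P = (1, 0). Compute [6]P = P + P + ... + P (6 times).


k = 6 = 110_2 (binary, LSB first: 011)
Double-and-add from P = (1, 0):
  bit 0 = 0: acc unchanged = O
  bit 1 = 1: acc = O + O = O
  bit 2 = 1: acc = O + O = O

6P = O


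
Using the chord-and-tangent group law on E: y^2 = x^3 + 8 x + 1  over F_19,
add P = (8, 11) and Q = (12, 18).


P != Q, so use the chord formula.
s = (y2 - y1) / (x2 - x1) = (7) / (4) mod 19 = 16
x3 = s^2 - x1 - x2 mod 19 = 16^2 - 8 - 12 = 8
y3 = s (x1 - x3) - y1 mod 19 = 16 * (8 - 8) - 11 = 8

P + Q = (8, 8)


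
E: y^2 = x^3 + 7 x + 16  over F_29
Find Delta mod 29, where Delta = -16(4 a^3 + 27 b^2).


4 a^3 + 27 b^2 = 4*7^3 + 27*16^2 = 1372 + 6912 = 8284
Delta = -16 * (8284) = -132544
Delta mod 29 = 15

Delta = 15 (mod 29)


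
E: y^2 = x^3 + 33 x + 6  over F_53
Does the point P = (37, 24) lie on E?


Check whether y^2 = x^3 + 33 x + 6 (mod 53) for (x, y) = (37, 24).
LHS: y^2 = 24^2 mod 53 = 46
RHS: x^3 + 33 x + 6 = 37^3 + 33*37 + 6 mod 53 = 46
LHS = RHS

Yes, on the curve


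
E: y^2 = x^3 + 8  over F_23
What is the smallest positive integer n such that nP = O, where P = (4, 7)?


Compute successive multiples of P until we hit O:
  1P = (4, 7)
  2P = (0, 10)
  3P = (21, 0)
  4P = (0, 13)
  5P = (4, 16)
  6P = O

ord(P) = 6


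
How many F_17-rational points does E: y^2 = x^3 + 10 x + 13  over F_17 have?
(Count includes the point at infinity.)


For each x in F_17, count y with y^2 = x^3 + 10 x + 13 mod 17:
  x = 0: RHS = 13, y in [8, 9]  -> 2 point(s)
  x = 3: RHS = 2, y in [6, 11]  -> 2 point(s)
  x = 4: RHS = 15, y in [7, 10]  -> 2 point(s)
  x = 5: RHS = 1, y in [1, 16]  -> 2 point(s)
  x = 6: RHS = 0, y in [0]  -> 1 point(s)
  x = 7: RHS = 1, y in [1, 16]  -> 2 point(s)
  x = 9: RHS = 16, y in [4, 13]  -> 2 point(s)
  x = 10: RHS = 8, y in [5, 12]  -> 2 point(s)
  x = 11: RHS = 9, y in [3, 14]  -> 2 point(s)
  x = 12: RHS = 8, y in [5, 12]  -> 2 point(s)
  x = 15: RHS = 2, y in [6, 11]  -> 2 point(s)
  x = 16: RHS = 2, y in [6, 11]  -> 2 point(s)
Affine points: 23. Add the point at infinity: total = 24.

#E(F_17) = 24


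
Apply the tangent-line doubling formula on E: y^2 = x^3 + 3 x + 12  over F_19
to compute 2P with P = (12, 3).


Doubling: s = (3 x1^2 + a) / (2 y1)
s = (3*12^2 + 3) / (2*3) mod 19 = 6
x3 = s^2 - 2 x1 mod 19 = 6^2 - 2*12 = 12
y3 = s (x1 - x3) - y1 mod 19 = 6 * (12 - 12) - 3 = 16

2P = (12, 16)


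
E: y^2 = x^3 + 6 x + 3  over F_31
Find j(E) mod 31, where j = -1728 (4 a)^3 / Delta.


Delta = -16(4 a^3 + 27 b^2) mod 31 = 20
-1728 * (4 a)^3 = -1728 * (4*6)^3 mod 31 = 15
j = 15 * 20^(-1) mod 31 = 24

j = 24 (mod 31)


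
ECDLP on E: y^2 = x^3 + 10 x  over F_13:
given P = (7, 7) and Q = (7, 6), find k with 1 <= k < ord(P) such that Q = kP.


Enumerate multiples of P until we hit Q = (7, 6):
  1P = (7, 7)
  2P = (0, 0)
  3P = (7, 6)
Match found at i = 3.

k = 3


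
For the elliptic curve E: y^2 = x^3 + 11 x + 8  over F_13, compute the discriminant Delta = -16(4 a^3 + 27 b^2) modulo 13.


4 a^3 + 27 b^2 = 4*11^3 + 27*8^2 = 5324 + 1728 = 7052
Delta = -16 * (7052) = -112832
Delta mod 13 = 8

Delta = 8 (mod 13)


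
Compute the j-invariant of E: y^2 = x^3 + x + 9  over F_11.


Delta = -16(4 a^3 + 27 b^2) mod 11 = 1
-1728 * (4 a)^3 = -1728 * (4*1)^3 mod 11 = 2
j = 2 * 1^(-1) mod 11 = 2

j = 2 (mod 11)


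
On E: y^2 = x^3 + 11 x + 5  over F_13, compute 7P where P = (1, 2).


k = 7 = 111_2 (binary, LSB first: 111)
Double-and-add from P = (1, 2):
  bit 0 = 1: acc = O + (1, 2) = (1, 2)
  bit 1 = 1: acc = (1, 2) + (7, 3) = (9, 1)
  bit 2 = 1: acc = (9, 1) + (2, 3) = (5, 9)

7P = (5, 9)


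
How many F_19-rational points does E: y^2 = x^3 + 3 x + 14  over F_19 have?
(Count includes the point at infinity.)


For each x in F_19, count y with y^2 = x^3 + 3 x + 14 mod 19:
  x = 2: RHS = 9, y in [3, 16]  -> 2 point(s)
  x = 6: RHS = 1, y in [1, 18]  -> 2 point(s)
  x = 7: RHS = 17, y in [6, 13]  -> 2 point(s)
  x = 12: RHS = 11, y in [7, 12]  -> 2 point(s)
  x = 14: RHS = 7, y in [8, 11]  -> 2 point(s)
  x = 16: RHS = 16, y in [4, 15]  -> 2 point(s)
  x = 17: RHS = 0, y in [0]  -> 1 point(s)
Affine points: 13. Add the point at infinity: total = 14.

#E(F_19) = 14


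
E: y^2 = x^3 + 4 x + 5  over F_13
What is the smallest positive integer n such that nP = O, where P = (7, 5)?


Compute successive multiples of P until we hit O:
  1P = (7, 5)
  2P = (9, 9)
  3P = (1, 7)
  4P = (8, 4)
  5P = (12, 0)
  6P = (8, 9)
  7P = (1, 6)
  8P = (9, 4)
  ... (continuing to 10P)
  10P = O

ord(P) = 10


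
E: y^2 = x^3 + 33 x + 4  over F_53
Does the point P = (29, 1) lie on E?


Check whether y^2 = x^3 + 33 x + 4 (mod 53) for (x, y) = (29, 1).
LHS: y^2 = 1^2 mod 53 = 1
RHS: x^3 + 33 x + 4 = 29^3 + 33*29 + 4 mod 53 = 16
LHS != RHS

No, not on the curve


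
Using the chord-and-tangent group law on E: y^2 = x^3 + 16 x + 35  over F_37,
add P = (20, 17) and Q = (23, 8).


P != Q, so use the chord formula.
s = (y2 - y1) / (x2 - x1) = (28) / (3) mod 37 = 34
x3 = s^2 - x1 - x2 mod 37 = 34^2 - 20 - 23 = 3
y3 = s (x1 - x3) - y1 mod 37 = 34 * (20 - 3) - 17 = 6

P + Q = (3, 6)


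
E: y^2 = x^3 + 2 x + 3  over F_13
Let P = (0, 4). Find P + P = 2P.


Doubling: s = (3 x1^2 + a) / (2 y1)
s = (3*0^2 + 2) / (2*4) mod 13 = 10
x3 = s^2 - 2 x1 mod 13 = 10^2 - 2*0 = 9
y3 = s (x1 - x3) - y1 mod 13 = 10 * (0 - 9) - 4 = 10

2P = (9, 10)


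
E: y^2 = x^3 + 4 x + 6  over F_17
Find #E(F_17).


For each x in F_17, count y with y^2 = x^3 + 4 x + 6 mod 17:
  x = 4: RHS = 1, y in [1, 16]  -> 2 point(s)
  x = 5: RHS = 15, y in [7, 10]  -> 2 point(s)
  x = 6: RHS = 8, y in [5, 12]  -> 2 point(s)
  x = 10: RHS = 9, y in [3, 14]  -> 2 point(s)
  x = 11: RHS = 4, y in [2, 15]  -> 2 point(s)
  x = 14: RHS = 1, y in [1, 16]  -> 2 point(s)
  x = 16: RHS = 1, y in [1, 16]  -> 2 point(s)
Affine points: 14. Add the point at infinity: total = 15.

#E(F_17) = 15


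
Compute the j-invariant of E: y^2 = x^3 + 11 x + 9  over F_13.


Delta = -16(4 a^3 + 27 b^2) mod 13 = 9
-1728 * (4 a)^3 = -1728 * (4*11)^3 mod 13 = 8
j = 8 * 9^(-1) mod 13 = 11

j = 11 (mod 13)


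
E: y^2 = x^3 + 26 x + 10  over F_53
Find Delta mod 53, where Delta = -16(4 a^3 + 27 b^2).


4 a^3 + 27 b^2 = 4*26^3 + 27*10^2 = 70304 + 2700 = 73004
Delta = -16 * (73004) = -1168064
Delta mod 53 = 3

Delta = 3 (mod 53)


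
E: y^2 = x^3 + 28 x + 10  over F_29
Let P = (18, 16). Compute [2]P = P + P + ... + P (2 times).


k = 2 = 10_2 (binary, LSB first: 01)
Double-and-add from P = (18, 16):
  bit 0 = 0: acc unchanged = O
  bit 1 = 1: acc = O + (18, 13) = (18, 13)

2P = (18, 13)


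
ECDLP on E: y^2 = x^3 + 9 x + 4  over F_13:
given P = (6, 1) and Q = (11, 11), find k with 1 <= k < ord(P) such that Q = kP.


Enumerate multiples of P until we hit Q = (11, 11):
  1P = (6, 1)
  2P = (1, 12)
  3P = (2, 11)
  4P = (8, 4)
  5P = (11, 11)
Match found at i = 5.

k = 5


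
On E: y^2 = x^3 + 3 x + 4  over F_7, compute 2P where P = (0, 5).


Doubling: s = (3 x1^2 + a) / (2 y1)
s = (3*0^2 + 3) / (2*5) mod 7 = 1
x3 = s^2 - 2 x1 mod 7 = 1^2 - 2*0 = 1
y3 = s (x1 - x3) - y1 mod 7 = 1 * (0 - 1) - 5 = 1

2P = (1, 1)


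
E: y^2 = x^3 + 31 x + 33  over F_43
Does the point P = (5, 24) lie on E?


Check whether y^2 = x^3 + 31 x + 33 (mod 43) for (x, y) = (5, 24).
LHS: y^2 = 24^2 mod 43 = 17
RHS: x^3 + 31 x + 33 = 5^3 + 31*5 + 33 mod 43 = 12
LHS != RHS

No, not on the curve


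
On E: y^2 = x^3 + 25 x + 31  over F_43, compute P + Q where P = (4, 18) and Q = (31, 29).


P != Q, so use the chord formula.
s = (y2 - y1) / (x2 - x1) = (11) / (27) mod 43 = 2
x3 = s^2 - x1 - x2 mod 43 = 2^2 - 4 - 31 = 12
y3 = s (x1 - x3) - y1 mod 43 = 2 * (4 - 12) - 18 = 9

P + Q = (12, 9)


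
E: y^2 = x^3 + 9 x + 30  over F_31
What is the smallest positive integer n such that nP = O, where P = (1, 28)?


Compute successive multiples of P until we hit O:
  1P = (1, 28)
  2P = (2, 5)
  3P = (30, 19)
  4P = (28, 21)
  5P = (7, 8)
  6P = (10, 2)
  7P = (5, 18)
  8P = (8, 5)
  ... (continuing to 29P)
  29P = O

ord(P) = 29


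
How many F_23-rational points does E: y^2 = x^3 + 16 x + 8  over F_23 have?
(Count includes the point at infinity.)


For each x in F_23, count y with y^2 = x^3 + 16 x + 8 mod 23:
  x = 0: RHS = 8, y in [10, 13]  -> 2 point(s)
  x = 1: RHS = 2, y in [5, 18]  -> 2 point(s)
  x = 2: RHS = 2, y in [5, 18]  -> 2 point(s)
  x = 5: RHS = 6, y in [11, 12]  -> 2 point(s)
  x = 7: RHS = 3, y in [7, 16]  -> 2 point(s)
  x = 8: RHS = 4, y in [2, 21]  -> 2 point(s)
  x = 10: RHS = 18, y in [8, 15]  -> 2 point(s)
  x = 14: RHS = 9, y in [3, 20]  -> 2 point(s)
  x = 15: RHS = 12, y in [9, 14]  -> 2 point(s)
  x = 16: RHS = 13, y in [6, 17]  -> 2 point(s)
  x = 17: RHS = 18, y in [8, 15]  -> 2 point(s)
  x = 19: RHS = 18, y in [8, 15]  -> 2 point(s)
  x = 20: RHS = 2, y in [5, 18]  -> 2 point(s)
Affine points: 26. Add the point at infinity: total = 27.

#E(F_23) = 27


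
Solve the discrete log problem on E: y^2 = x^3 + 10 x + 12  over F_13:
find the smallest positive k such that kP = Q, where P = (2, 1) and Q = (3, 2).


Enumerate multiples of P until we hit Q = (3, 2):
  1P = (2, 1)
  2P = (0, 8)
  3P = (7, 10)
  4P = (1, 6)
  5P = (9, 8)
  6P = (3, 11)
  7P = (4, 5)
  8P = (11, 7)
  9P = (12, 1)
  10P = (12, 12)
  11P = (11, 6)
  12P = (4, 8)
  13P = (3, 2)
Match found at i = 13.

k = 13


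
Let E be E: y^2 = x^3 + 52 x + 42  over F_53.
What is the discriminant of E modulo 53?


4 a^3 + 27 b^2 = 4*52^3 + 27*42^2 = 562432 + 47628 = 610060
Delta = -16 * (610060) = -9760960
Delta mod 53 = 50

Delta = 50 (mod 53)


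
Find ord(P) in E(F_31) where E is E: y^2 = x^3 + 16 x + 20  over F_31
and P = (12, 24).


Compute successive multiples of P until we hit O:
  1P = (12, 24)
  2P = (8, 3)
  3P = (25, 24)
  4P = (25, 7)
  5P = (8, 28)
  6P = (12, 7)
  7P = O

ord(P) = 7


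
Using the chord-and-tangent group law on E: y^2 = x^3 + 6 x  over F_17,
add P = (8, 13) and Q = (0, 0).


P != Q, so use the chord formula.
s = (y2 - y1) / (x2 - x1) = (4) / (9) mod 17 = 8
x3 = s^2 - x1 - x2 mod 17 = 8^2 - 8 - 0 = 5
y3 = s (x1 - x3) - y1 mod 17 = 8 * (8 - 5) - 13 = 11

P + Q = (5, 11)


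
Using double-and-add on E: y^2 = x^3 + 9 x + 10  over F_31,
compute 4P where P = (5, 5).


k = 4 = 100_2 (binary, LSB first: 001)
Double-and-add from P = (5, 5):
  bit 0 = 0: acc unchanged = O
  bit 1 = 0: acc unchanged = O
  bit 2 = 1: acc = O + (8, 25) = (8, 25)

4P = (8, 25)


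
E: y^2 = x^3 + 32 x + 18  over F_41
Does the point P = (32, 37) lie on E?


Check whether y^2 = x^3 + 32 x + 18 (mod 41) for (x, y) = (32, 37).
LHS: y^2 = 37^2 mod 41 = 16
RHS: x^3 + 32 x + 18 = 32^3 + 32*32 + 18 mod 41 = 26
LHS != RHS

No, not on the curve


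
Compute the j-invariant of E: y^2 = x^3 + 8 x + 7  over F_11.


Delta = -16(4 a^3 + 27 b^2) mod 11 = 8
-1728 * (4 a)^3 = -1728 * (4*8)^3 mod 11 = 1
j = 1 * 8^(-1) mod 11 = 7

j = 7 (mod 11)


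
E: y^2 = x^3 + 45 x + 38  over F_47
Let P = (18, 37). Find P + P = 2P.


Doubling: s = (3 x1^2 + a) / (2 y1)
s = (3*18^2 + 45) / (2*37) mod 47 = 22
x3 = s^2 - 2 x1 mod 47 = 22^2 - 2*18 = 25
y3 = s (x1 - x3) - y1 mod 47 = 22 * (18 - 25) - 37 = 44

2P = (25, 44)


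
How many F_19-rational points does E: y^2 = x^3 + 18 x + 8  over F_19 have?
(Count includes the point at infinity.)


For each x in F_19, count y with y^2 = x^3 + 18 x + 8 mod 19:
  x = 4: RHS = 11, y in [7, 12]  -> 2 point(s)
  x = 6: RHS = 9, y in [3, 16]  -> 2 point(s)
  x = 9: RHS = 6, y in [5, 14]  -> 2 point(s)
  x = 11: RHS = 17, y in [6, 13]  -> 2 point(s)
  x = 13: RHS = 7, y in [8, 11]  -> 2 point(s)
  x = 15: RHS = 5, y in [9, 10]  -> 2 point(s)
Affine points: 12. Add the point at infinity: total = 13.

#E(F_19) = 13


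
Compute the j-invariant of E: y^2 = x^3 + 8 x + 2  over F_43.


Delta = -16(4 a^3 + 27 b^2) mod 43 = 33
-1728 * (4 a)^3 = -1728 * (4*8)^3 mod 43 = 27
j = 27 * 33^(-1) mod 43 = 36

j = 36 (mod 43)


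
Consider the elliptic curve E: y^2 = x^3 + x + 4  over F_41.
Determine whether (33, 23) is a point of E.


Check whether y^2 = x^3 + 1 x + 4 (mod 41) for (x, y) = (33, 23).
LHS: y^2 = 23^2 mod 41 = 37
RHS: x^3 + 1 x + 4 = 33^3 + 1*33 + 4 mod 41 = 17
LHS != RHS

No, not on the curve


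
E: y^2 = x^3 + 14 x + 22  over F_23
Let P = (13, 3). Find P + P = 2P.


Doubling: s = (3 x1^2 + a) / (2 y1)
s = (3*13^2 + 14) / (2*3) mod 23 = 14
x3 = s^2 - 2 x1 mod 23 = 14^2 - 2*13 = 9
y3 = s (x1 - x3) - y1 mod 23 = 14 * (13 - 9) - 3 = 7

2P = (9, 7)


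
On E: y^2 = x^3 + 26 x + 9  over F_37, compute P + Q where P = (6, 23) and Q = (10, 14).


P != Q, so use the chord formula.
s = (y2 - y1) / (x2 - x1) = (28) / (4) mod 37 = 7
x3 = s^2 - x1 - x2 mod 37 = 7^2 - 6 - 10 = 33
y3 = s (x1 - x3) - y1 mod 37 = 7 * (6 - 33) - 23 = 10

P + Q = (33, 10)


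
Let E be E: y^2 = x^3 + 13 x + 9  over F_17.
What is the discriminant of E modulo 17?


4 a^3 + 27 b^2 = 4*13^3 + 27*9^2 = 8788 + 2187 = 10975
Delta = -16 * (10975) = -175600
Delta mod 17 = 10

Delta = 10 (mod 17)


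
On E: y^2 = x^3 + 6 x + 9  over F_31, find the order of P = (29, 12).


Compute successive multiples of P until we hit O:
  1P = (29, 12)
  2P = (22, 1)
  3P = (16, 4)
  4P = (26, 28)
  5P = (1, 4)
  6P = (15, 23)
  7P = (27, 13)
  8P = (14, 27)
  ... (continuing to 37P)
  37P = O

ord(P) = 37


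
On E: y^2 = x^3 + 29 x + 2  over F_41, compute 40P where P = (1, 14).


k = 40 = 101000_2 (binary, LSB first: 000101)
Double-and-add from P = (1, 14):
  bit 0 = 0: acc unchanged = O
  bit 1 = 0: acc unchanged = O
  bit 2 = 0: acc unchanged = O
  bit 3 = 1: acc = O + (30, 22) = (30, 22)
  bit 4 = 0: acc unchanged = (30, 22)
  bit 5 = 1: acc = (30, 22) + (15, 32) = (1, 27)

40P = (1, 27)


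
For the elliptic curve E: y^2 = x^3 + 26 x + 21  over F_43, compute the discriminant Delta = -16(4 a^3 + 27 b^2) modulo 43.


4 a^3 + 27 b^2 = 4*26^3 + 27*21^2 = 70304 + 11907 = 82211
Delta = -16 * (82211) = -1315376
Delta mod 43 = 37

Delta = 37 (mod 43)


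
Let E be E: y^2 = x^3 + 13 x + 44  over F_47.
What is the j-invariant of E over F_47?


Delta = -16(4 a^3 + 27 b^2) mod 47 = 29
-1728 * (4 a)^3 = -1728 * (4*13)^3 mod 47 = 12
j = 12 * 29^(-1) mod 47 = 15

j = 15 (mod 47)


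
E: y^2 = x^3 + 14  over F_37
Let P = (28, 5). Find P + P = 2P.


Doubling: s = (3 x1^2 + a) / (2 y1)
s = (3*28^2 + 0) / (2*5) mod 37 = 28
x3 = s^2 - 2 x1 mod 37 = 28^2 - 2*28 = 25
y3 = s (x1 - x3) - y1 mod 37 = 28 * (28 - 25) - 5 = 5

2P = (25, 5)


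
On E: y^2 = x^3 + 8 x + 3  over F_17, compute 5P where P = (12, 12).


k = 5 = 101_2 (binary, LSB first: 101)
Double-and-add from P = (12, 12):
  bit 0 = 1: acc = O + (12, 12) = (12, 12)
  bit 1 = 0: acc unchanged = (12, 12)
  bit 2 = 1: acc = (12, 12) + (5, 7) = (13, 14)

5P = (13, 14)


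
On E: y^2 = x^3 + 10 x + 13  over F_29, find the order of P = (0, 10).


Compute successive multiples of P until we hit O:
  1P = (0, 10)
  2P = (22, 8)
  3P = (13, 7)
  4P = (20, 8)
  5P = (18, 15)
  6P = (16, 21)
  7P = (12, 18)
  8P = (11, 2)
  ... (continuing to 34P)
  34P = O

ord(P) = 34


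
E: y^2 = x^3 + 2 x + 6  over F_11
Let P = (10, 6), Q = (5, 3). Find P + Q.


P != Q, so use the chord formula.
s = (y2 - y1) / (x2 - x1) = (8) / (6) mod 11 = 5
x3 = s^2 - x1 - x2 mod 11 = 5^2 - 10 - 5 = 10
y3 = s (x1 - x3) - y1 mod 11 = 5 * (10 - 10) - 6 = 5

P + Q = (10, 5)


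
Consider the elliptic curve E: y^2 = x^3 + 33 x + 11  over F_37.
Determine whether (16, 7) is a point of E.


Check whether y^2 = x^3 + 33 x + 11 (mod 37) for (x, y) = (16, 7).
LHS: y^2 = 7^2 mod 37 = 12
RHS: x^3 + 33 x + 11 = 16^3 + 33*16 + 11 mod 37 = 10
LHS != RHS

No, not on the curve


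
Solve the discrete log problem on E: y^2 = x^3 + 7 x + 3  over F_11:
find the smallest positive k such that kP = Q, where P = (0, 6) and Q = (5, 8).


Enumerate multiples of P until we hit Q = (5, 8):
  1P = (0, 6)
  2P = (5, 3)
  3P = (9, 6)
  4P = (2, 5)
  5P = (1, 0)
  6P = (2, 6)
  7P = (9, 5)
  8P = (5, 8)
Match found at i = 8.

k = 8


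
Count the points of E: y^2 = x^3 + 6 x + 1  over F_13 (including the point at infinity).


For each x in F_13, count y with y^2 = x^3 + 6 x + 1 mod 13:
  x = 0: RHS = 1, y in [1, 12]  -> 2 point(s)
  x = 5: RHS = 0, y in [0]  -> 1 point(s)
  x = 7: RHS = 9, y in [3, 10]  -> 2 point(s)
  x = 9: RHS = 4, y in [2, 11]  -> 2 point(s)
Affine points: 7. Add the point at infinity: total = 8.

#E(F_13) = 8


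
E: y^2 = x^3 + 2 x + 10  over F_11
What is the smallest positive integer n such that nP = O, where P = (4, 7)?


Compute successive multiples of P until we hit O:
  1P = (4, 7)
  2P = (7, 9)
  3P = (9, 8)
  4P = (2, 0)
  5P = (9, 3)
  6P = (7, 2)
  7P = (4, 4)
  8P = O

ord(P) = 8


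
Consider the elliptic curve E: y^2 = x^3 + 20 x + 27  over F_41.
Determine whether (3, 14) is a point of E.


Check whether y^2 = x^3 + 20 x + 27 (mod 41) for (x, y) = (3, 14).
LHS: y^2 = 14^2 mod 41 = 32
RHS: x^3 + 20 x + 27 = 3^3 + 20*3 + 27 mod 41 = 32
LHS = RHS

Yes, on the curve


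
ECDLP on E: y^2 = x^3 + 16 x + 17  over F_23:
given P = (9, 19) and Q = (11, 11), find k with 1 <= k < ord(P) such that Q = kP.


Enumerate multiples of P until we hit Q = (11, 11):
  1P = (9, 19)
  2P = (7, 14)
  3P = (19, 2)
  4P = (11, 12)
  5P = (21, 0)
  6P = (11, 11)
Match found at i = 6.

k = 6


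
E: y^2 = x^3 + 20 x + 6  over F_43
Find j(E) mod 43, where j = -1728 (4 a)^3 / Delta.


Delta = -16(4 a^3 + 27 b^2) mod 43 = 15
-1728 * (4 a)^3 = -1728 * (4*20)^3 mod 43 = 8
j = 8 * 15^(-1) mod 43 = 12

j = 12 (mod 43)


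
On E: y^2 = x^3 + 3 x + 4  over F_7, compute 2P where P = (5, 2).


Doubling: s = (3 x1^2 + a) / (2 y1)
s = (3*5^2 + 3) / (2*2) mod 7 = 2
x3 = s^2 - 2 x1 mod 7 = 2^2 - 2*5 = 1
y3 = s (x1 - x3) - y1 mod 7 = 2 * (5 - 1) - 2 = 6

2P = (1, 6)


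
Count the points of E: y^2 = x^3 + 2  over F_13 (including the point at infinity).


For each x in F_13, count y with y^2 = x^3 + 0 x + 2 mod 13:
  x = 1: RHS = 3, y in [4, 9]  -> 2 point(s)
  x = 2: RHS = 10, y in [6, 7]  -> 2 point(s)
  x = 3: RHS = 3, y in [4, 9]  -> 2 point(s)
  x = 4: RHS = 1, y in [1, 12]  -> 2 point(s)
  x = 5: RHS = 10, y in [6, 7]  -> 2 point(s)
  x = 6: RHS = 10, y in [6, 7]  -> 2 point(s)
  x = 9: RHS = 3, y in [4, 9]  -> 2 point(s)
  x = 10: RHS = 1, y in [1, 12]  -> 2 point(s)
  x = 12: RHS = 1, y in [1, 12]  -> 2 point(s)
Affine points: 18. Add the point at infinity: total = 19.

#E(F_13) = 19


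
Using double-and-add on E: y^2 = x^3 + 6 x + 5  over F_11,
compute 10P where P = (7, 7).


k = 10 = 1010_2 (binary, LSB first: 0101)
Double-and-add from P = (7, 7):
  bit 0 = 0: acc unchanged = O
  bit 1 = 1: acc = O + (2, 6) = (2, 6)
  bit 2 = 0: acc unchanged = (2, 6)
  bit 3 = 1: acc = (2, 6) + (10, 8) = (8, 9)

10P = (8, 9)


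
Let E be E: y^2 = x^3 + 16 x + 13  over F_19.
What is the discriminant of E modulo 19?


4 a^3 + 27 b^2 = 4*16^3 + 27*13^2 = 16384 + 4563 = 20947
Delta = -16 * (20947) = -335152
Delta mod 19 = 8

Delta = 8 (mod 19)


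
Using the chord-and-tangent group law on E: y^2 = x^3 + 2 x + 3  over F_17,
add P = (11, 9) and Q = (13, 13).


P != Q, so use the chord formula.
s = (y2 - y1) / (x2 - x1) = (4) / (2) mod 17 = 2
x3 = s^2 - x1 - x2 mod 17 = 2^2 - 11 - 13 = 14
y3 = s (x1 - x3) - y1 mod 17 = 2 * (11 - 14) - 9 = 2

P + Q = (14, 2)


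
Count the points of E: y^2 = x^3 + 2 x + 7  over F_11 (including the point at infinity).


For each x in F_11, count y with y^2 = x^3 + 2 x + 7 mod 11:
  x = 6: RHS = 4, y in [2, 9]  -> 2 point(s)
  x = 7: RHS = 1, y in [1, 10]  -> 2 point(s)
  x = 10: RHS = 4, y in [2, 9]  -> 2 point(s)
Affine points: 6. Add the point at infinity: total = 7.

#E(F_11) = 7


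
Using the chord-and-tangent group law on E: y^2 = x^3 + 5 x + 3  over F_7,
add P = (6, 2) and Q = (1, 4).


P != Q, so use the chord formula.
s = (y2 - y1) / (x2 - x1) = (2) / (2) mod 7 = 1
x3 = s^2 - x1 - x2 mod 7 = 1^2 - 6 - 1 = 1
y3 = s (x1 - x3) - y1 mod 7 = 1 * (6 - 1) - 2 = 3

P + Q = (1, 3)


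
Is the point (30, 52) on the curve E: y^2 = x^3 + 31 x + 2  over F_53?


Check whether y^2 = x^3 + 31 x + 2 (mod 53) for (x, y) = (30, 52).
LHS: y^2 = 52^2 mod 53 = 1
RHS: x^3 + 31 x + 2 = 30^3 + 31*30 + 2 mod 53 = 1
LHS = RHS

Yes, on the curve


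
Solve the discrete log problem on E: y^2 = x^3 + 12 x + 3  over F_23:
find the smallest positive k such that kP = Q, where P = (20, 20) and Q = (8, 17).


Enumerate multiples of P until we hit Q = (8, 17):
  1P = (20, 20)
  2P = (8, 17)
Match found at i = 2.

k = 2


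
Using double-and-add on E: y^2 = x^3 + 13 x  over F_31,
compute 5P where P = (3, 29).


k = 5 = 101_2 (binary, LSB first: 101)
Double-and-add from P = (3, 29):
  bit 0 = 1: acc = O + (3, 29) = (3, 29)
  bit 1 = 0: acc unchanged = (3, 29)
  bit 2 = 1: acc = (3, 29) + (7, 0) = (29, 20)

5P = (29, 20)


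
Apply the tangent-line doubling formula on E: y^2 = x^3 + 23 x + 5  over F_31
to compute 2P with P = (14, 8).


Doubling: s = (3 x1^2 + a) / (2 y1)
s = (3*14^2 + 23) / (2*8) mod 31 = 13
x3 = s^2 - 2 x1 mod 31 = 13^2 - 2*14 = 17
y3 = s (x1 - x3) - y1 mod 31 = 13 * (14 - 17) - 8 = 15

2P = (17, 15)


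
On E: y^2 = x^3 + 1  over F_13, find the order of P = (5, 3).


Compute successive multiples of P until we hit O:
  1P = (5, 3)
  2P = (0, 1)
  3P = (4, 0)
  4P = (0, 12)
  5P = (5, 10)
  6P = O

ord(P) = 6


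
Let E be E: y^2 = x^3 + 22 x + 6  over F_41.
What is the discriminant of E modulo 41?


4 a^3 + 27 b^2 = 4*22^3 + 27*6^2 = 42592 + 972 = 43564
Delta = -16 * (43564) = -697024
Delta mod 41 = 17

Delta = 17 (mod 41)


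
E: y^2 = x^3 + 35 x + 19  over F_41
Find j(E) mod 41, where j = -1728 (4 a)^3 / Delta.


Delta = -16(4 a^3 + 27 b^2) mod 41 = 19
-1728 * (4 a)^3 = -1728 * (4*35)^3 mod 41 = 1
j = 1 * 19^(-1) mod 41 = 13

j = 13 (mod 41)


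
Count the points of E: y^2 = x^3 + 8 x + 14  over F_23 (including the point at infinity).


For each x in F_23, count y with y^2 = x^3 + 8 x + 14 mod 23:
  x = 1: RHS = 0, y in [0]  -> 1 point(s)
  x = 4: RHS = 18, y in [8, 15]  -> 2 point(s)
  x = 5: RHS = 18, y in [8, 15]  -> 2 point(s)
  x = 6: RHS = 2, y in [5, 18]  -> 2 point(s)
  x = 10: RHS = 13, y in [6, 17]  -> 2 point(s)
  x = 14: RHS = 18, y in [8, 15]  -> 2 point(s)
  x = 15: RHS = 13, y in [6, 17]  -> 2 point(s)
  x = 16: RHS = 6, y in [11, 12]  -> 2 point(s)
  x = 17: RHS = 3, y in [7, 16]  -> 2 point(s)
  x = 20: RHS = 9, y in [3, 20]  -> 2 point(s)
  x = 21: RHS = 13, y in [6, 17]  -> 2 point(s)
Affine points: 21. Add the point at infinity: total = 22.

#E(F_23) = 22


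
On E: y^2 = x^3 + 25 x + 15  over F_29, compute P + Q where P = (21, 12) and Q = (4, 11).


P != Q, so use the chord formula.
s = (y2 - y1) / (x2 - x1) = (28) / (12) mod 29 = 12
x3 = s^2 - x1 - x2 mod 29 = 12^2 - 21 - 4 = 3
y3 = s (x1 - x3) - y1 mod 29 = 12 * (21 - 3) - 12 = 1

P + Q = (3, 1)


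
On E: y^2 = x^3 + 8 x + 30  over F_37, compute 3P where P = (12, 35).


k = 3 = 11_2 (binary, LSB first: 11)
Double-and-add from P = (12, 35):
  bit 0 = 1: acc = O + (12, 35) = (12, 35)
  bit 1 = 1: acc = (12, 35) + (14, 0) = (12, 2)

3P = (12, 2)


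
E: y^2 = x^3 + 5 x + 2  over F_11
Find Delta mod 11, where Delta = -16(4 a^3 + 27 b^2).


4 a^3 + 27 b^2 = 4*5^3 + 27*2^2 = 500 + 108 = 608
Delta = -16 * (608) = -9728
Delta mod 11 = 7

Delta = 7 (mod 11)


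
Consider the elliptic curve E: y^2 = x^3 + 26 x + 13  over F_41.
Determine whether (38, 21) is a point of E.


Check whether y^2 = x^3 + 26 x + 13 (mod 41) for (x, y) = (38, 21).
LHS: y^2 = 21^2 mod 41 = 31
RHS: x^3 + 26 x + 13 = 38^3 + 26*38 + 13 mod 41 = 31
LHS = RHS

Yes, on the curve


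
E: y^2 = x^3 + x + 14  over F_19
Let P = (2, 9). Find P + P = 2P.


Doubling: s = (3 x1^2 + a) / (2 y1)
s = (3*2^2 + 1) / (2*9) mod 19 = 6
x3 = s^2 - 2 x1 mod 19 = 6^2 - 2*2 = 13
y3 = s (x1 - x3) - y1 mod 19 = 6 * (2 - 13) - 9 = 1

2P = (13, 1)


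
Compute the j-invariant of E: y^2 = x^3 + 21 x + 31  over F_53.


Delta = -16(4 a^3 + 27 b^2) mod 53 = 45
-1728 * (4 a)^3 = -1728 * (4*21)^3 mod 53 = 52
j = 52 * 45^(-1) mod 53 = 20

j = 20 (mod 53)


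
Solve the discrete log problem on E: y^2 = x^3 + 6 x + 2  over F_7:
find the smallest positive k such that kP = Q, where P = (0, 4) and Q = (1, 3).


Enumerate multiples of P until we hit Q = (1, 3):
  1P = (0, 4)
  2P = (1, 4)
  3P = (6, 3)
  4P = (2, 1)
  5P = (2, 6)
  6P = (6, 4)
  7P = (1, 3)
Match found at i = 7.

k = 7


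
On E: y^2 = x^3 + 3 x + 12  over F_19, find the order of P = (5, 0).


Compute successive multiples of P until we hit O:
  1P = (5, 0)
  2P = O

ord(P) = 2


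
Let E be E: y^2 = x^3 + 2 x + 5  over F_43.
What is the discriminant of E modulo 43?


4 a^3 + 27 b^2 = 4*2^3 + 27*5^2 = 32 + 675 = 707
Delta = -16 * (707) = -11312
Delta mod 43 = 40

Delta = 40 (mod 43)


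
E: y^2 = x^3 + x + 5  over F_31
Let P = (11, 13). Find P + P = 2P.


Doubling: s = (3 x1^2 + a) / (2 y1)
s = (3*11^2 + 1) / (2*13) mod 31 = 14
x3 = s^2 - 2 x1 mod 31 = 14^2 - 2*11 = 19
y3 = s (x1 - x3) - y1 mod 31 = 14 * (11 - 19) - 13 = 30

2P = (19, 30)


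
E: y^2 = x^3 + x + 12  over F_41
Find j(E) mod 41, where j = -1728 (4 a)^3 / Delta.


Delta = -16(4 a^3 + 27 b^2) mod 41 = 7
-1728 * (4 a)^3 = -1728 * (4*1)^3 mod 41 = 26
j = 26 * 7^(-1) mod 41 = 33

j = 33 (mod 41)


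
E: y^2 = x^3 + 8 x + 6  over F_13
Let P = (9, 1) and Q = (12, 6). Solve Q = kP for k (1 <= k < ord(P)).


Enumerate multiples of P until we hit Q = (12, 6):
  1P = (9, 1)
  2P = (12, 6)
Match found at i = 2.

k = 2


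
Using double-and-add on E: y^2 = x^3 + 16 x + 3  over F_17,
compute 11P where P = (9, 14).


k = 11 = 1011_2 (binary, LSB first: 1101)
Double-and-add from P = (9, 14):
  bit 0 = 1: acc = O + (9, 14) = (9, 14)
  bit 1 = 1: acc = (9, 14) + (7, 13) = (14, 9)
  bit 2 = 0: acc unchanged = (14, 9)
  bit 3 = 1: acc = (14, 9) + (6, 14) = (12, 11)

11P = (12, 11)


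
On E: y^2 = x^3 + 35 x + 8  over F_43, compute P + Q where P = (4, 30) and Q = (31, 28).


P != Q, so use the chord formula.
s = (y2 - y1) / (x2 - x1) = (41) / (27) mod 43 = 27
x3 = s^2 - x1 - x2 mod 43 = 27^2 - 4 - 31 = 6
y3 = s (x1 - x3) - y1 mod 43 = 27 * (4 - 6) - 30 = 2

P + Q = (6, 2)


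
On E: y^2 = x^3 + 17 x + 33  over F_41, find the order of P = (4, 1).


Compute successive multiples of P until we hit O:
  1P = (4, 1)
  2P = (13, 14)
  3P = (19, 32)
  4P = (23, 39)
  5P = (18, 12)
  6P = (1, 16)
  7P = (20, 38)
  8P = (35, 17)
  ... (continuing to 32P)
  32P = O

ord(P) = 32


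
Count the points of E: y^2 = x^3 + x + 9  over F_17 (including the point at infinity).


For each x in F_17, count y with y^2 = x^3 + 1 x + 9 mod 17:
  x = 0: RHS = 9, y in [3, 14]  -> 2 point(s)
  x = 2: RHS = 2, y in [6, 11]  -> 2 point(s)
  x = 4: RHS = 9, y in [3, 14]  -> 2 point(s)
  x = 7: RHS = 2, y in [6, 11]  -> 2 point(s)
  x = 8: RHS = 2, y in [6, 11]  -> 2 point(s)
  x = 9: RHS = 16, y in [4, 13]  -> 2 point(s)
  x = 10: RHS = 16, y in [4, 13]  -> 2 point(s)
  x = 11: RHS = 8, y in [5, 12]  -> 2 point(s)
  x = 12: RHS = 15, y in [7, 10]  -> 2 point(s)
  x = 13: RHS = 9, y in [3, 14]  -> 2 point(s)
  x = 14: RHS = 13, y in [8, 9]  -> 2 point(s)
  x = 15: RHS = 16, y in [4, 13]  -> 2 point(s)
Affine points: 24. Add the point at infinity: total = 25.

#E(F_17) = 25


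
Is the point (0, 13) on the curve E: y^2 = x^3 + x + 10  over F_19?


Check whether y^2 = x^3 + 1 x + 10 (mod 19) for (x, y) = (0, 13).
LHS: y^2 = 13^2 mod 19 = 17
RHS: x^3 + 1 x + 10 = 0^3 + 1*0 + 10 mod 19 = 10
LHS != RHS

No, not on the curve


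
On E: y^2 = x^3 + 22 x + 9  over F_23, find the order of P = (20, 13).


Compute successive multiples of P until we hit O:
  1P = (20, 13)
  2P = (7, 0)
  3P = (20, 10)
  4P = O

ord(P) = 4


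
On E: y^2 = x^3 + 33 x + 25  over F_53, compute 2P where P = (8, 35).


Doubling: s = (3 x1^2 + a) / (2 y1)
s = (3*8^2 + 33) / (2*35) mod 53 = 7
x3 = s^2 - 2 x1 mod 53 = 7^2 - 2*8 = 33
y3 = s (x1 - x3) - y1 mod 53 = 7 * (8 - 33) - 35 = 2

2P = (33, 2)


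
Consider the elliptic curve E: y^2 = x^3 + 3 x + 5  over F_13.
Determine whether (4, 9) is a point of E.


Check whether y^2 = x^3 + 3 x + 5 (mod 13) for (x, y) = (4, 9).
LHS: y^2 = 9^2 mod 13 = 3
RHS: x^3 + 3 x + 5 = 4^3 + 3*4 + 5 mod 13 = 3
LHS = RHS

Yes, on the curve


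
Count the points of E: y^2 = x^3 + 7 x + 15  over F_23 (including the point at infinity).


For each x in F_23, count y with y^2 = x^3 + 7 x + 15 mod 23:
  x = 1: RHS = 0, y in [0]  -> 1 point(s)
  x = 7: RHS = 16, y in [4, 19]  -> 2 point(s)
  x = 8: RHS = 8, y in [10, 13]  -> 2 point(s)
  x = 9: RHS = 2, y in [5, 18]  -> 2 point(s)
  x = 10: RHS = 4, y in [2, 21]  -> 2 point(s)
  x = 13: RHS = 3, y in [7, 16]  -> 2 point(s)
  x = 18: RHS = 16, y in [4, 19]  -> 2 point(s)
  x = 20: RHS = 13, y in [6, 17]  -> 2 point(s)
  x = 21: RHS = 16, y in [4, 19]  -> 2 point(s)
Affine points: 17. Add the point at infinity: total = 18.

#E(F_23) = 18


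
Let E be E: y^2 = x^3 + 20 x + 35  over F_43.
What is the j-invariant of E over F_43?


Delta = -16(4 a^3 + 27 b^2) mod 43 = 2
-1728 * (4 a)^3 = -1728 * (4*20)^3 mod 43 = 8
j = 8 * 2^(-1) mod 43 = 4

j = 4 (mod 43)


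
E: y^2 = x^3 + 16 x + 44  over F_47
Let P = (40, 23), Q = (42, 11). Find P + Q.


P != Q, so use the chord formula.
s = (y2 - y1) / (x2 - x1) = (35) / (2) mod 47 = 41
x3 = s^2 - x1 - x2 mod 47 = 41^2 - 40 - 42 = 1
y3 = s (x1 - x3) - y1 mod 47 = 41 * (40 - 1) - 23 = 25

P + Q = (1, 25)


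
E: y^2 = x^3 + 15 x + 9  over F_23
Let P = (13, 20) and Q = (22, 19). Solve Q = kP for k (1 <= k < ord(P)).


Enumerate multiples of P until we hit Q = (22, 19):
  1P = (13, 20)
  2P = (22, 4)
  3P = (17, 5)
  4P = (20, 12)
  5P = (19, 0)
  6P = (20, 11)
  7P = (17, 18)
  8P = (22, 19)
Match found at i = 8.

k = 8


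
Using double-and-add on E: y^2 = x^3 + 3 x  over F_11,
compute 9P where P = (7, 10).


k = 9 = 1001_2 (binary, LSB first: 1001)
Double-and-add from P = (7, 10):
  bit 0 = 1: acc = O + (7, 10) = (7, 10)
  bit 1 = 0: acc unchanged = (7, 10)
  bit 2 = 0: acc unchanged = (7, 10)
  bit 3 = 1: acc = (7, 10) + (3, 5) = (6, 5)

9P = (6, 5)


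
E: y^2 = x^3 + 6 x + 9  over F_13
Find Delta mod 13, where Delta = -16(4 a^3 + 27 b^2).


4 a^3 + 27 b^2 = 4*6^3 + 27*9^2 = 864 + 2187 = 3051
Delta = -16 * (3051) = -48816
Delta mod 13 = 12

Delta = 12 (mod 13)


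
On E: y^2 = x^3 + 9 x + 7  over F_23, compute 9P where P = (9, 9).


k = 9 = 1001_2 (binary, LSB first: 1001)
Double-and-add from P = (9, 9):
  bit 0 = 1: acc = O + (9, 9) = (9, 9)
  bit 1 = 0: acc unchanged = (9, 9)
  bit 2 = 0: acc unchanged = (9, 9)
  bit 3 = 1: acc = (9, 9) + (14, 5) = (8, 4)

9P = (8, 4)


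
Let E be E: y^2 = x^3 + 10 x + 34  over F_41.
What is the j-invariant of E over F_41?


Delta = -16(4 a^3 + 27 b^2) mod 41 = 30
-1728 * (4 a)^3 = -1728 * (4*10)^3 mod 41 = 6
j = 6 * 30^(-1) mod 41 = 33

j = 33 (mod 41)


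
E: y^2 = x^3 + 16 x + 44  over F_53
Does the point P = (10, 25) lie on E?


Check whether y^2 = x^3 + 16 x + 44 (mod 53) for (x, y) = (10, 25).
LHS: y^2 = 25^2 mod 53 = 42
RHS: x^3 + 16 x + 44 = 10^3 + 16*10 + 44 mod 53 = 38
LHS != RHS

No, not on the curve


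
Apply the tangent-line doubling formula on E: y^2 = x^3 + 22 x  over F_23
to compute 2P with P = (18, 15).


Doubling: s = (3 x1^2 + a) / (2 y1)
s = (3*18^2 + 22) / (2*15) mod 23 = 4
x3 = s^2 - 2 x1 mod 23 = 4^2 - 2*18 = 3
y3 = s (x1 - x3) - y1 mod 23 = 4 * (18 - 3) - 15 = 22

2P = (3, 22)


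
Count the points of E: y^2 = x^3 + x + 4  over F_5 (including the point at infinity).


For each x in F_5, count y with y^2 = x^3 + 1 x + 4 mod 5:
  x = 0: RHS = 4, y in [2, 3]  -> 2 point(s)
  x = 1: RHS = 1, y in [1, 4]  -> 2 point(s)
  x = 2: RHS = 4, y in [2, 3]  -> 2 point(s)
  x = 3: RHS = 4, y in [2, 3]  -> 2 point(s)
Affine points: 8. Add the point at infinity: total = 9.

#E(F_5) = 9


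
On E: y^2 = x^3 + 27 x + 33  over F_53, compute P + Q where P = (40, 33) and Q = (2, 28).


P != Q, so use the chord formula.
s = (y2 - y1) / (x2 - x1) = (48) / (15) mod 53 = 35
x3 = s^2 - x1 - x2 mod 53 = 35^2 - 40 - 2 = 17
y3 = s (x1 - x3) - y1 mod 53 = 35 * (40 - 17) - 33 = 30

P + Q = (17, 30)


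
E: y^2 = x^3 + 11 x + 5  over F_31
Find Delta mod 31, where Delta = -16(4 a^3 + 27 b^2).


4 a^3 + 27 b^2 = 4*11^3 + 27*5^2 = 5324 + 675 = 5999
Delta = -16 * (5999) = -95984
Delta mod 31 = 23

Delta = 23 (mod 31)


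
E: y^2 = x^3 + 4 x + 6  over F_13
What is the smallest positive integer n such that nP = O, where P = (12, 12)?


Compute successive multiples of P until we hit O:
  1P = (12, 12)
  2P = (11, 4)
  3P = (2, 3)
  4P = (8, 2)
  5P = (9, 2)
  6P = (6, 8)
  7P = (7, 0)
  8P = (6, 5)
  ... (continuing to 14P)
  14P = O

ord(P) = 14


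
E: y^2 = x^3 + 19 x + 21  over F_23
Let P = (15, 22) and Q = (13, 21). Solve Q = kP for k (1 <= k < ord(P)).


Enumerate multiples of P until we hit Q = (13, 21):
  1P = (15, 22)
  2P = (20, 11)
  3P = (14, 8)
  4P = (6, 12)
  5P = (18, 13)
  6P = (22, 22)
  7P = (9, 1)
  8P = (17, 17)
  9P = (3, 17)
  10P = (13, 21)
Match found at i = 10.

k = 10


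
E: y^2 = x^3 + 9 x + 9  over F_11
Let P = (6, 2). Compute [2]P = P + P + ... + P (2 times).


k = 2 = 10_2 (binary, LSB first: 01)
Double-and-add from P = (6, 2):
  bit 0 = 0: acc unchanged = O
  bit 1 = 1: acc = O + (0, 3) = (0, 3)

2P = (0, 3)


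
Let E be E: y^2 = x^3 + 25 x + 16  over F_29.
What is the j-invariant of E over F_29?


Delta = -16(4 a^3 + 27 b^2) mod 29 = 21
-1728 * (4 a)^3 = -1728 * (4*25)^3 mod 29 = 3
j = 3 * 21^(-1) mod 29 = 25

j = 25 (mod 29)


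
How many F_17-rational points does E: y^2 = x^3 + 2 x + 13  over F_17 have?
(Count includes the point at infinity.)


For each x in F_17, count y with y^2 = x^3 + 2 x + 13 mod 17:
  x = 0: RHS = 13, y in [8, 9]  -> 2 point(s)
  x = 1: RHS = 16, y in [4, 13]  -> 2 point(s)
  x = 2: RHS = 8, y in [5, 12]  -> 2 point(s)
  x = 4: RHS = 0, y in [0]  -> 1 point(s)
  x = 7: RHS = 13, y in [8, 9]  -> 2 point(s)
  x = 10: RHS = 13, y in [8, 9]  -> 2 point(s)
  x = 13: RHS = 9, y in [3, 14]  -> 2 point(s)
  x = 15: RHS = 1, y in [1, 16]  -> 2 point(s)
Affine points: 15. Add the point at infinity: total = 16.

#E(F_17) = 16


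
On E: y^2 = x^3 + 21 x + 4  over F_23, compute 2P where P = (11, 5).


Doubling: s = (3 x1^2 + a) / (2 y1)
s = (3*11^2 + 21) / (2*5) mod 23 = 20
x3 = s^2 - 2 x1 mod 23 = 20^2 - 2*11 = 10
y3 = s (x1 - x3) - y1 mod 23 = 20 * (11 - 10) - 5 = 15

2P = (10, 15)


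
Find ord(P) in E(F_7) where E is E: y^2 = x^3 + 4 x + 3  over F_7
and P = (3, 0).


Compute successive multiples of P until we hit O:
  1P = (3, 0)
  2P = O

ord(P) = 2


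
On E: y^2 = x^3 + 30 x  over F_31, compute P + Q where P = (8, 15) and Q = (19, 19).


P != Q, so use the chord formula.
s = (y2 - y1) / (x2 - x1) = (4) / (11) mod 31 = 6
x3 = s^2 - x1 - x2 mod 31 = 6^2 - 8 - 19 = 9
y3 = s (x1 - x3) - y1 mod 31 = 6 * (8 - 9) - 15 = 10

P + Q = (9, 10)


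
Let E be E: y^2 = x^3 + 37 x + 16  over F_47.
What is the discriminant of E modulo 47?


4 a^3 + 27 b^2 = 4*37^3 + 27*16^2 = 202612 + 6912 = 209524
Delta = -16 * (209524) = -3352384
Delta mod 47 = 32

Delta = 32 (mod 47)


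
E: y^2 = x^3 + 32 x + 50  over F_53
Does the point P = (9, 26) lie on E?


Check whether y^2 = x^3 + 32 x + 50 (mod 53) for (x, y) = (9, 26).
LHS: y^2 = 26^2 mod 53 = 40
RHS: x^3 + 32 x + 50 = 9^3 + 32*9 + 50 mod 53 = 7
LHS != RHS

No, not on the curve


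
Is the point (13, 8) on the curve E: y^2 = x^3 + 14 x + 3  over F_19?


Check whether y^2 = x^3 + 14 x + 3 (mod 19) for (x, y) = (13, 8).
LHS: y^2 = 8^2 mod 19 = 7
RHS: x^3 + 14 x + 3 = 13^3 + 14*13 + 3 mod 19 = 7
LHS = RHS

Yes, on the curve


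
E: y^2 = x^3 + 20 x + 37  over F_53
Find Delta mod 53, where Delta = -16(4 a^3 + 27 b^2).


4 a^3 + 27 b^2 = 4*20^3 + 27*37^2 = 32000 + 36963 = 68963
Delta = -16 * (68963) = -1103408
Delta mod 53 = 52

Delta = 52 (mod 53)


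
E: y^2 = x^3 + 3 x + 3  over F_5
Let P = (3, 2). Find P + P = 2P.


Doubling: s = (3 x1^2 + a) / (2 y1)
s = (3*3^2 + 3) / (2*2) mod 5 = 0
x3 = s^2 - 2 x1 mod 5 = 0^2 - 2*3 = 4
y3 = s (x1 - x3) - y1 mod 5 = 0 * (3 - 4) - 2 = 3

2P = (4, 3)


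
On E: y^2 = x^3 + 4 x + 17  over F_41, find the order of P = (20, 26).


Compute successive multiples of P until we hit O:
  1P = (20, 26)
  2P = (32, 21)
  3P = (39, 40)
  4P = (19, 33)
  5P = (10, 27)
  6P = (27, 28)
  7P = (15, 34)
  8P = (2, 19)
  ... (continuing to 39P)
  39P = O

ord(P) = 39


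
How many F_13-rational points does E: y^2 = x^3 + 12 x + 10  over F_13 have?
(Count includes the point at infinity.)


For each x in F_13, count y with y^2 = x^3 + 12 x + 10 mod 13:
  x = 0: RHS = 10, y in [6, 7]  -> 2 point(s)
  x = 1: RHS = 10, y in [6, 7]  -> 2 point(s)
  x = 2: RHS = 3, y in [4, 9]  -> 2 point(s)
  x = 5: RHS = 0, y in [0]  -> 1 point(s)
  x = 6: RHS = 12, y in [5, 8]  -> 2 point(s)
  x = 10: RHS = 12, y in [5, 8]  -> 2 point(s)
  x = 11: RHS = 4, y in [2, 11]  -> 2 point(s)
  x = 12: RHS = 10, y in [6, 7]  -> 2 point(s)
Affine points: 15. Add the point at infinity: total = 16.

#E(F_13) = 16
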